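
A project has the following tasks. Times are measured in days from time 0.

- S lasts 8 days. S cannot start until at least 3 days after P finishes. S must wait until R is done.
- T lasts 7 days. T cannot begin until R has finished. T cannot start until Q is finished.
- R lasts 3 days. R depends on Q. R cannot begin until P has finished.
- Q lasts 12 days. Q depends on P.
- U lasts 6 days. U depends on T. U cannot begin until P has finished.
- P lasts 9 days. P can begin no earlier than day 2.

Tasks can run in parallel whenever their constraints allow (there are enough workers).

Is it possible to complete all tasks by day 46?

P waits on its own release at day 2, so it starts at day 2 and finishes at 2 + 9 = day 11.
After P (finishes day 11), Q can start at day 11 and finishes at day 23.
R cannot start until Q (finishes day 23); P (finishes day 11). The controlling bound is day 23, so R finishes at 23 + 3 = day 26.
T has to wait for R (finishes day 26); Q (finishes day 23). The latest of these is day 26, so T runs day 26 to 26 + 7 = day 33.
For U: T (finishes day 33); P (finishes day 11). Taking the maximum gives a start of day 33, and it finishes at 33 + 6 = day 39.
S cannot start until P (finishes day 11, plus 3-day gap → day 14); R (finishes day 26). The controlling bound is day 26, so S finishes at 26 + 8 = day 34.
Every task is finished by day 39, which is no later than the deadline of 46, so the schedule is feasible.

Yes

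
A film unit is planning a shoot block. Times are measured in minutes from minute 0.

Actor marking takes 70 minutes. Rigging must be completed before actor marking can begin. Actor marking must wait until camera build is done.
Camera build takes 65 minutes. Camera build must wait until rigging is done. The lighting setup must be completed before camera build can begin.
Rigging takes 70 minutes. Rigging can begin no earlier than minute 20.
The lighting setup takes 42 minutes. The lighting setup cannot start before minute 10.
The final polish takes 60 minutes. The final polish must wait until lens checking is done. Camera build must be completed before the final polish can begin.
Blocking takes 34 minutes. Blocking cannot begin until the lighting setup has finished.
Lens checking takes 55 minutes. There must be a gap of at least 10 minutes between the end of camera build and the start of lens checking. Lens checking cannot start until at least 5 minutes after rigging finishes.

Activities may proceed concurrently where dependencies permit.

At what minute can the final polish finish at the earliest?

280

The lighting setup cannot begin until its own release at minute 10. It runs from minute 10 to 10 + 42 = minute 52.
After its own release at minute 20, rigging can start at minute 20 and finishes at minute 90.
For camera build: rigging (finishes minute 90); the lighting setup (finishes minute 52). Taking the maximum gives a start of minute 90, and it finishes at 90 + 65 = minute 155.
Lens checking needs all of camera build (finishes minute 155, plus 10-minute gap → minute 165); rigging (finishes minute 90, plus 5-minute gap → minute 95). That puts its earliest start at minute 165; it finishes at 165 + 55 = minute 220.
The final polish has to wait for lens checking (finishes minute 220); camera build (finishes minute 155). The latest of these is minute 220, so the final polish runs minute 220 to 220 + 60 = minute 280.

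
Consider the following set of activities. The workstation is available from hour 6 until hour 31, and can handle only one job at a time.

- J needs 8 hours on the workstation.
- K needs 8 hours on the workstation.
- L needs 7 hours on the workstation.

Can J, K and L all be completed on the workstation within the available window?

The workstation window is 31 − 6 = 25 hours.
Running back to back, the jobs need 8 + 8 + 7 = 23 hours on the workstation.
Since 23 ≤ 25, they fit within the window.

Yes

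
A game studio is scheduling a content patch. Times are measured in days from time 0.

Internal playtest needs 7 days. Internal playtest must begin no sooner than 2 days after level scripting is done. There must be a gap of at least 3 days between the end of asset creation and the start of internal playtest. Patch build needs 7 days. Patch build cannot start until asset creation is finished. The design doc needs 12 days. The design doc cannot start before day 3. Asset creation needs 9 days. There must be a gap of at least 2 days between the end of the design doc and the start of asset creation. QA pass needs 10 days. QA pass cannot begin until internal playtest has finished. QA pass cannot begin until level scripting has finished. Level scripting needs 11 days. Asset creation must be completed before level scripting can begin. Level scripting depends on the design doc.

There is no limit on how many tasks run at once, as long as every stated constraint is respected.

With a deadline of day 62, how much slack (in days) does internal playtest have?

6

After its own release at day 3, the design doc can start at day 3 and finishes at day 15.
Asset creation cannot begin until the design doc (finishes day 15, plus 2-day gap → day 17). It runs from day 17 to 17 + 9 = day 26.
Level scripting has to wait for asset creation (finishes day 26); the design doc (finishes day 15). The latest of these is day 26, so level scripting runs day 26 to 26 + 11 = day 37.
Internal playtest needs all of level scripting (finishes day 37, plus 2-day gap → day 39); asset creation (finishes day 26, plus 3-day gap → day 29). That puts its earliest start at day 39; it finishes at 39 + 7 = day 46.

Working backward from the deadline:
QA pass has no dependents, so it just needs to finish by day 62. Starting by 62 − 10 = day 52 achieves that.
Internal playtest feeds into QA pass (must start by day 52); so internal playtest must finish by day 52 and therefore start by day 45.
So internal playtest can start as early as day 39 and as late as day 45, giving 45 − 39 = 6 days of slack.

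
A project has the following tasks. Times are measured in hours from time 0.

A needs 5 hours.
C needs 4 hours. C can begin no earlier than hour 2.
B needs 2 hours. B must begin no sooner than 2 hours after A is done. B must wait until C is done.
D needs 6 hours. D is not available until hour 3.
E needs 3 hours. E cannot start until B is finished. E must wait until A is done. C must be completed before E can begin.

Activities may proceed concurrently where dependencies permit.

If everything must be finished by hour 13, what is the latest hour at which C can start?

4

E must finish by hour 13; it takes 3 hours, so it must start by 13 − 3 = hour 10.
B has to be done before E (must start by hour 10). That means finishing by hour 10, i.e. starting by 10 − 2 = hour 8.
For C: B (must start by hour 8); E (must start by hour 10). The most restrictive is hour 8; with a 4-hour duration, C must start by hour 4.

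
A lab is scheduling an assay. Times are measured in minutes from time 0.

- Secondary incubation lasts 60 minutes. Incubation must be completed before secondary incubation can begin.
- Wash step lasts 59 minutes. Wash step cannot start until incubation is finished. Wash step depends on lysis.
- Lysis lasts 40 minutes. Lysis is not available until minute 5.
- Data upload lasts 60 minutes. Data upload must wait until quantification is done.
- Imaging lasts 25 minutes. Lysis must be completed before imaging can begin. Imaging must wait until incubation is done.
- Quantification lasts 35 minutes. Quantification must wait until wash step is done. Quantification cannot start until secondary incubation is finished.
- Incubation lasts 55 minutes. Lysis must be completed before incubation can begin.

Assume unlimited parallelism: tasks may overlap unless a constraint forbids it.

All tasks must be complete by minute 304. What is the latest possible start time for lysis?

54

Data upload has no dependents, so it just needs to finish by minute 304. Starting by 304 − 60 = minute 244 achieves that.
Quantification has to be done before data upload (must start by minute 244). That means finishing by minute 244, i.e. starting by 244 − 35 = minute 209.
Since quantification (must start by minute 209) depends on it, wash step must finish by minute 209. Backing off its 59-minute duration gives a latest start of minute 150.
Secondary incubation must finish before quantification (must start by minute 209). With a 60-minute duration, secondary incubation must start by 209 − 60 = minute 149.
Imaging must finish by minute 304; it takes 25 minutes, so it must start by 304 − 25 = minute 279.
For incubation: wash step (must start by minute 150); secondary incubation (must start by minute 149); imaging (must start by minute 279). The most restrictive is minute 149; with a 55-minute duration, incubation must start by minute 94.
For lysis: incubation (must start by minute 94); wash step (must start by minute 150); imaging (must start by minute 279). The most restrictive is minute 94; with a 40-minute duration, lysis must start by minute 54.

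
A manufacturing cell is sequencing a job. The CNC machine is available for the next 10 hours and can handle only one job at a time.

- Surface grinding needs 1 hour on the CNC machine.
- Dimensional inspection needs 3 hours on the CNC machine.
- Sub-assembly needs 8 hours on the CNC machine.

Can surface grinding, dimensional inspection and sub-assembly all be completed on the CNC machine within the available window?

Running back to back, the jobs need 1 + 3 + 8 = 12 hours on the CNC machine.
Since 12 > 10, they cannot all fit.

No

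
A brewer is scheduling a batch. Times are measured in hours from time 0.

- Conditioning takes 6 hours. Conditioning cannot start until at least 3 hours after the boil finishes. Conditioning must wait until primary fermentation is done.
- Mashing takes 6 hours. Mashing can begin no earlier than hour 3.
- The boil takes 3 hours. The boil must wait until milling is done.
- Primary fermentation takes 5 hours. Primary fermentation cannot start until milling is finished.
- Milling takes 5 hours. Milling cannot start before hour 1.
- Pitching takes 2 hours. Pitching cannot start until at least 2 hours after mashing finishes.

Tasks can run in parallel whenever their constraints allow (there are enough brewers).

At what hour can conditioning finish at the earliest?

Milling cannot begin until its own release at hour 1. It runs from hour 1 to 1 + 5 = hour 6.
After milling (finishes hour 6), primary fermentation can start at hour 6 and finishes at hour 11.
After milling (finishes hour 6), the boil can start at hour 6 and finishes at hour 9.
Conditioning has to wait for the boil (finishes hour 9, plus 3-hour gap → hour 12); primary fermentation (finishes hour 11). The latest of these is hour 12, so conditioning runs hour 12 to 12 + 6 = hour 18.

18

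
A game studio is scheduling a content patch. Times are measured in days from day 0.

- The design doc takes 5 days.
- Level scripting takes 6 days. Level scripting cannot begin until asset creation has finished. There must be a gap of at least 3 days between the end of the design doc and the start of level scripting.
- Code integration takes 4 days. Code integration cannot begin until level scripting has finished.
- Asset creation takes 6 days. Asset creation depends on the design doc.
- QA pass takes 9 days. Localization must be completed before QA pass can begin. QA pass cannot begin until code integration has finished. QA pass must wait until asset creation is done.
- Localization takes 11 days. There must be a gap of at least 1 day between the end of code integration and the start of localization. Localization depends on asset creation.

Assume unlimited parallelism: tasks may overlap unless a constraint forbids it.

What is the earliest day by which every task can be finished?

42

The design doc has no prerequisites, so it starts at day 0 and finishes at day 5.
Asset creation cannot begin until the design doc (finishes day 5). It runs from day 5 to 5 + 6 = day 11.
Level scripting cannot start until asset creation (finishes day 11); the design doc (finishes day 5, plus 3-day gap → day 8). The controlling bound is day 11, so level scripting finishes at 11 + 6 = day 17.
Code integration cannot begin until level scripting (finishes day 17). It runs from day 17 to 17 + 4 = day 21.
Localization needs all of code integration (finishes day 21, plus 1-day gap → day 22); asset creation (finishes day 11). That puts its earliest start at day 22; it finishes at 22 + 11 = day 33.
QA pass needs all of localization (finishes day 33); code integration (finishes day 21); asset creation (finishes day 11). That puts its earliest start at day 33; it finishes at 33 + 9 = day 42.
All tasks are finished once the last one completes. Finish times: The design doc at 5, Asset creation at 11, Level scripting at 17, Code integration at 21, Localization at 33, QA pass at 42. The latest is day 42.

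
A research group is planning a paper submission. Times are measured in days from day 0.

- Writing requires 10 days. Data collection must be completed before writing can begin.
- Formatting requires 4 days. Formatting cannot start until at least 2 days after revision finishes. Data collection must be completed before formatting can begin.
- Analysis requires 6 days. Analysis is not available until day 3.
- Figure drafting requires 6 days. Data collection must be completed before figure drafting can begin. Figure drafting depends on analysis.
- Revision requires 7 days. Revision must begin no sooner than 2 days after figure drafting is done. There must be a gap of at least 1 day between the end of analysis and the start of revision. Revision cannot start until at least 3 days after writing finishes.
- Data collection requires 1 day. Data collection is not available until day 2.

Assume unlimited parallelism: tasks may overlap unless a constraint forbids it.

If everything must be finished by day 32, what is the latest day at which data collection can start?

Formatting has no dependents, so it just needs to finish by day 32. Starting by 32 − 4 = day 28 achieves that.
Revision must finish before formatting (must start by day 28, minus 2-day gap → day 26). With a 7-day duration, revision must start by 26 − 7 = day 19.
Figure drafting must finish before revision (must start by day 19, minus 2-day gap → day 17). With a 6-day duration, figure drafting must start by 17 − 6 = day 11.
Since revision (must start by day 19, minus 3-day gap → day 16) depends on it, writing must finish by day 16. Backing off its 10-day duration gives a latest start of day 6.
Data collection has several dependents: figure drafting (must start by day 11); writing (must start by day 6); formatting (must start by day 28). The earliest of those limits is day 6, so data collection must start by 6 − 1 = day 5.

5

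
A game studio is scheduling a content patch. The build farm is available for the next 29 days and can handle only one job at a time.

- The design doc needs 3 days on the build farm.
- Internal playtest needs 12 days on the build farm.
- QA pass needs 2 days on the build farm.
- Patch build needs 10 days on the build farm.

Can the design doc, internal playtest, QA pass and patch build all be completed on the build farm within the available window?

Yes

Running back to back, the jobs need 3 + 12 + 2 + 10 = 27 days on the build farm.
Since 27 ≤ 29, they fit within the window.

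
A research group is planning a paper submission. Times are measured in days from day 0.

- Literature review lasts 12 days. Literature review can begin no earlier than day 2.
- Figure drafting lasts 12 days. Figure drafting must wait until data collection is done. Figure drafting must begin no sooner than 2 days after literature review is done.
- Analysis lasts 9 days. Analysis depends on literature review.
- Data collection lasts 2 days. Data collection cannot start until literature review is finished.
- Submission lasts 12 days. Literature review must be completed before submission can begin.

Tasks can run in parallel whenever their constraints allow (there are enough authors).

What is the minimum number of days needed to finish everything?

28

Literature review cannot begin until its own release at day 2. It runs from day 2 to 2 + 12 = day 14.
Submission waits on literature review (finishes day 14), so it starts at day 14 and finishes at 14 + 12 = day 26.
Analysis cannot begin until literature review (finishes day 14). It runs from day 14 to 14 + 9 = day 23.
Data collection waits on literature review (finishes day 14), so it starts at day 14 and finishes at 14 + 2 = day 16.
Figure drafting cannot start until data collection (finishes day 16); literature review (finishes day 14, plus 2-day gap → day 16). The controlling bound is day 16, so figure drafting finishes at 16 + 12 = day 28.
All tasks are finished once the last one completes. Finish times: Literature review at 14, Data collection at 16, Analysis at 23, Figure drafting at 28, Submission at 26. The latest is day 28.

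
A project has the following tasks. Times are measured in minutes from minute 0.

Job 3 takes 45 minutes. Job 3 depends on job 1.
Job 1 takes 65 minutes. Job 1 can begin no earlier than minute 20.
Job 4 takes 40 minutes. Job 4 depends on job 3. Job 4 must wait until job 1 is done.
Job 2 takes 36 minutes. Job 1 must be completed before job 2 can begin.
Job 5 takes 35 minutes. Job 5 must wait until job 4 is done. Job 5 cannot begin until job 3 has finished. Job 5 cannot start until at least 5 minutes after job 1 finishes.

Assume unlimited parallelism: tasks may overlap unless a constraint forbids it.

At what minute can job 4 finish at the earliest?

170

Job 1 waits on its own release at minute 20, so it starts at minute 20 and finishes at 20 + 65 = minute 85.
After job 1 (finishes minute 85), job 3 can start at minute 85 and finishes at minute 130.
For job 4: job 3 (finishes minute 130); job 1 (finishes minute 85). Taking the maximum gives a start of minute 130, and it finishes at 130 + 40 = minute 170.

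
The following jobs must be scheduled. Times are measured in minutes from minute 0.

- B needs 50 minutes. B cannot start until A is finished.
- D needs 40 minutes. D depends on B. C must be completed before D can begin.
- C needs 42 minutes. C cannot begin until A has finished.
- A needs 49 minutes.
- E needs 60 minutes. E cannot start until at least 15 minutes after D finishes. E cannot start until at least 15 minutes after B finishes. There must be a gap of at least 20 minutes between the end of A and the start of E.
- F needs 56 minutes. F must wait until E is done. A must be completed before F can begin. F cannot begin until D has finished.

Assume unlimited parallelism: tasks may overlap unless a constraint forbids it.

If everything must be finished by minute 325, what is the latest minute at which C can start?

F must finish by minute 325; it takes 56 minutes, so it must start by 325 − 56 = minute 269.
Since F (must start by minute 269) depends on it, E must finish by minute 269. Backing off its 60-minute duration gives a latest start of minute 209.
D feeds E (must start by minute 209, minus 15-minute gap → minute 194); F (must start by minute 269). Taking the minimum, D must finish by minute 194 and start by 194 − 40 = minute 154.
C must finish before D (must start by minute 154). With a 42-minute duration, C must start by 154 − 42 = minute 112.

112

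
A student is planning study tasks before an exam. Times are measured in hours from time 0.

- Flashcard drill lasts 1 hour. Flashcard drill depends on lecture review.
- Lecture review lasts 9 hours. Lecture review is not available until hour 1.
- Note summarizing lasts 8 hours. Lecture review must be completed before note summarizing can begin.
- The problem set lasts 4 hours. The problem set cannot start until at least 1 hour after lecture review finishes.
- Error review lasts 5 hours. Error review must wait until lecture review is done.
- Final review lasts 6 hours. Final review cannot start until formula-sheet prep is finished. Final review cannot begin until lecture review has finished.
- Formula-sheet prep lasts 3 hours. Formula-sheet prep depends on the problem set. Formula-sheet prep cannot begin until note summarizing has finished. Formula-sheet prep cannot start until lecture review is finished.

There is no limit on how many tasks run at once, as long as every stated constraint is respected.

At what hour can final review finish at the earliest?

27

After its own release at hour 1, lecture review can start at hour 1 and finishes at hour 10.
After lecture review (finishes hour 10), note summarizing can start at hour 10 and finishes at hour 18.
The problem set waits on lecture review (finishes hour 10, plus 1-hour gap → hour 11), so it starts at hour 11 and finishes at 11 + 4 = hour 15.
Formula-sheet prep cannot start until the problem set (finishes hour 15); note summarizing (finishes hour 18); lecture review (finishes hour 10). The controlling bound is hour 18, so formula-sheet prep finishes at 18 + 3 = hour 21.
Final review has to wait for formula-sheet prep (finishes hour 21); lecture review (finishes hour 10). The latest of these is hour 21, so final review runs hour 21 to 21 + 6 = hour 27.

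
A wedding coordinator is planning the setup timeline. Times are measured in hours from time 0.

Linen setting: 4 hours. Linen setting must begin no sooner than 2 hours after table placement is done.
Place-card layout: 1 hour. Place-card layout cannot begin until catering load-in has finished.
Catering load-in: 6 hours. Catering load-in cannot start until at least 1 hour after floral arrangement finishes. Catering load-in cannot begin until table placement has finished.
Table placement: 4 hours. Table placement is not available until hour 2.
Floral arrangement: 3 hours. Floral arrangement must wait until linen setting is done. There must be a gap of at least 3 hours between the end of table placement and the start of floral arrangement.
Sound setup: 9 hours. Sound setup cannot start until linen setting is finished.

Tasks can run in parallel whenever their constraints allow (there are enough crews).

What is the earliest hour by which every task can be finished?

23

Table placement cannot begin until its own release at hour 2. It runs from hour 2 to 2 + 4 = hour 6.
Linen setting waits on table placement (finishes hour 6, plus 2-hour gap → hour 8), so it starts at hour 8 and finishes at 8 + 4 = hour 12.
Sound setup cannot begin until linen setting (finishes hour 12). It runs from hour 12 to 12 + 9 = hour 21.
Floral arrangement cannot start until linen setting (finishes hour 12); table placement (finishes hour 6, plus 3-hour gap → hour 9). The controlling bound is hour 12, so floral arrangement finishes at 12 + 3 = hour 15.
Catering load-in needs all of floral arrangement (finishes hour 15, plus 1-hour gap → hour 16); table placement (finishes hour 6). That puts its earliest start at hour 16; it finishes at 16 + 6 = hour 22.
After catering load-in (finishes hour 22), place-card layout can start at hour 22 and finishes at hour 23.
All tasks are finished once the last one completes. Finish times: Table placement at 6, Linen setting at 12, Floral arrangement at 15, Sound setup at 21, Catering load-in at 22, Place-card layout at 23. The latest is hour 23.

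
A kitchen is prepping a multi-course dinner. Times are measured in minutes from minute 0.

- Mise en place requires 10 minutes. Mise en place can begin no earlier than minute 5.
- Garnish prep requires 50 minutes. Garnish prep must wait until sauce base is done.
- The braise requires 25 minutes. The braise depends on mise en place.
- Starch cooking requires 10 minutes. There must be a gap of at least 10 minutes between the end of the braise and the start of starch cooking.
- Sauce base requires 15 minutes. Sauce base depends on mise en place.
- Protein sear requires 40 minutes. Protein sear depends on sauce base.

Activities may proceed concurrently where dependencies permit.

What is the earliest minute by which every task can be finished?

Mise en place cannot begin until its own release at minute 5. It runs from minute 5 to 5 + 10 = minute 15.
The braise waits on mise en place (finishes minute 15), so it starts at minute 15 and finishes at 15 + 25 = minute 40.
Starch cooking cannot begin until the braise (finishes minute 40, plus 10-minute gap → minute 50). It runs from minute 50 to 50 + 10 = minute 60.
Sauce base cannot begin until mise en place (finishes minute 15). It runs from minute 15 to 15 + 15 = minute 30.
After sauce base (finishes minute 30), garnish prep can start at minute 30 and finishes at minute 80.
Protein sear cannot begin until sauce base (finishes minute 30). It runs from minute 30 to 30 + 40 = minute 70.
All tasks are finished once the last one completes. Finish times: Mise en place at 15, Sauce base at 30, The braise at 40, Protein sear at 70, Starch cooking at 60, Garnish prep at 80. The latest is minute 80.

80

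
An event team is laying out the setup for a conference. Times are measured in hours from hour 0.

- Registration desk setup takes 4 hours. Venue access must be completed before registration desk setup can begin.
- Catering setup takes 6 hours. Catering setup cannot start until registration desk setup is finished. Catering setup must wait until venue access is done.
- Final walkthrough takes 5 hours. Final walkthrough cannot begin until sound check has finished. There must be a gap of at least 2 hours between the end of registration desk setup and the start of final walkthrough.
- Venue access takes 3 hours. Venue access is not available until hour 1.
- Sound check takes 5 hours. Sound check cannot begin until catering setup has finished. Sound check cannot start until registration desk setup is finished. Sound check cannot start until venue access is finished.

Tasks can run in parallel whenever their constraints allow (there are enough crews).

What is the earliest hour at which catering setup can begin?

Venue access cannot begin until its own release at hour 1. It runs from hour 1 to 1 + 3 = hour 4.
Registration desk setup waits on venue access (finishes hour 4), so it starts at hour 4 and finishes at 4 + 4 = hour 8.
Catering setup waits on registration desk setup (finishes hour 8); venue access (finishes hour 4). The latest of these is hour 8, which is the earliest catering setup can start.

8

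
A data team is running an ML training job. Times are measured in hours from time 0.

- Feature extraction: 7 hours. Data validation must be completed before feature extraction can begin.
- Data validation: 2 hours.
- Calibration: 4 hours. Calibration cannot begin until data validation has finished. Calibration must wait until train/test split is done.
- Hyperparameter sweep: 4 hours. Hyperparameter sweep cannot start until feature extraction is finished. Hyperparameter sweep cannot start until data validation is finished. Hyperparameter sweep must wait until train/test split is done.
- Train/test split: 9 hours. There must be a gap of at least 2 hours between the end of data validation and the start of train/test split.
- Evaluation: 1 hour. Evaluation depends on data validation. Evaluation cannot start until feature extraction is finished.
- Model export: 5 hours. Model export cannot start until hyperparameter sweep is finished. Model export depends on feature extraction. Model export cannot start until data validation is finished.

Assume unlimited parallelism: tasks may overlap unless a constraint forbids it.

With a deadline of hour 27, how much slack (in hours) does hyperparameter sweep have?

Nothing blocks data validation, so it runs from hour 0 to hour 2.
Train/test split waits on data validation (finishes hour 2, plus 2-hour gap → hour 4), so it starts at hour 4 and finishes at 4 + 9 = hour 13.
Feature extraction waits on data validation (finishes hour 2), so it starts at hour 2 and finishes at 2 + 7 = hour 9.
Hyperparameter sweep needs all of feature extraction (finishes hour 9); data validation (finishes hour 2); train/test split (finishes hour 13). That puts its earliest start at hour 13; it finishes at 13 + 4 = hour 17.

Working backward from the deadline:
To finish by hour 27, model export (duration 5) must start no later than hour 22.
Hyperparameter sweep feeds into model export (must start by hour 22); so hyperparameter sweep must finish by hour 22 and therefore start by hour 18.
So hyperparameter sweep can start as early as hour 13 and as late as hour 18, giving 18 − 13 = 5 hours of slack.

5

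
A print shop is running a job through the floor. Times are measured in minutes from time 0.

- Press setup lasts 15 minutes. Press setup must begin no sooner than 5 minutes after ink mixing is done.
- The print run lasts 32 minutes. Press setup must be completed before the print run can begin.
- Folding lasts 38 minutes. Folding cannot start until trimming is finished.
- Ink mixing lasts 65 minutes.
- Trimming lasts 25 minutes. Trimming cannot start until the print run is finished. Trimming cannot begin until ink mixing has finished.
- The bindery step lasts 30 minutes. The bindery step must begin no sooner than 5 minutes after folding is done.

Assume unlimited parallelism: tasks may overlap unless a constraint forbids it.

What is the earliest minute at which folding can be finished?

180

Ink mixing can start immediately at minute 0; it finishes at minute 65.
After ink mixing (finishes minute 65, plus 5-minute gap → minute 70), press setup can start at minute 70 and finishes at minute 85.
After press setup (finishes minute 85), the print run can start at minute 85 and finishes at minute 117.
For trimming: the print run (finishes minute 117); ink mixing (finishes minute 65). Taking the maximum gives a start of minute 117, and it finishes at 117 + 25 = minute 142.
After trimming (finishes minute 142), folding can start at minute 142 and finishes at minute 180.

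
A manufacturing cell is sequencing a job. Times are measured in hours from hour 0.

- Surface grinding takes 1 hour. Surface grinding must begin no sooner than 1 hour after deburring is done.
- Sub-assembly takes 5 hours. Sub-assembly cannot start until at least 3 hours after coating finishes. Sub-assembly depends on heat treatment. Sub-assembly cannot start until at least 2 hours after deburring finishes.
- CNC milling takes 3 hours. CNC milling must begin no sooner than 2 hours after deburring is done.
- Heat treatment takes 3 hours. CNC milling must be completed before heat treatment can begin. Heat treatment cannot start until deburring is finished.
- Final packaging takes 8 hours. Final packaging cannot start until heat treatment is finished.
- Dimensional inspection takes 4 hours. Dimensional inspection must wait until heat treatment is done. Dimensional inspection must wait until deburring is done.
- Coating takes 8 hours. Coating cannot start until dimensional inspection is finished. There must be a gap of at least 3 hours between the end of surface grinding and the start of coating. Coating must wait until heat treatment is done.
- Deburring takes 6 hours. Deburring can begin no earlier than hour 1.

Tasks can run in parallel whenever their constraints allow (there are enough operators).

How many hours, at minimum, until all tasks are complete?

35

Deburring waits on its own release at hour 1, so it starts at hour 1 and finishes at 1 + 6 = hour 7.
Surface grinding waits on deburring (finishes hour 7, plus 1-hour gap → hour 8), so it starts at hour 8 and finishes at 8 + 1 = hour 9.
After deburring (finishes hour 7, plus 2-hour gap → hour 9), CNC milling can start at hour 9 and finishes at hour 12.
For heat treatment: CNC milling (finishes hour 12); deburring (finishes hour 7). Taking the maximum gives a start of hour 12, and it finishes at 12 + 3 = hour 15.
Final packaging cannot begin until heat treatment (finishes hour 15). It runs from hour 15 to 15 + 8 = hour 23.
For dimensional inspection: heat treatment (finishes hour 15); deburring (finishes hour 7). Taking the maximum gives a start of hour 15, and it finishes at 15 + 4 = hour 19.
For coating: dimensional inspection (finishes hour 19); surface grinding (finishes hour 9, plus 3-hour gap → hour 12); heat treatment (finishes hour 15). Taking the maximum gives a start of hour 19, and it finishes at 19 + 8 = hour 27.
Sub-assembly needs all of coating (finishes hour 27, plus 3-hour gap → hour 30); heat treatment (finishes hour 15); deburring (finishes hour 7, plus 2-hour gap → hour 9). That puts its earliest start at hour 30; it finishes at 30 + 5 = hour 35.
All tasks are finished once the last one completes. Finish times: Deburring at 7, CNC milling at 12, Heat treatment at 15, Surface grinding at 9, Dimensional inspection at 19, Coating at 27, Sub-assembly at 35, Final packaging at 23. The latest is hour 35.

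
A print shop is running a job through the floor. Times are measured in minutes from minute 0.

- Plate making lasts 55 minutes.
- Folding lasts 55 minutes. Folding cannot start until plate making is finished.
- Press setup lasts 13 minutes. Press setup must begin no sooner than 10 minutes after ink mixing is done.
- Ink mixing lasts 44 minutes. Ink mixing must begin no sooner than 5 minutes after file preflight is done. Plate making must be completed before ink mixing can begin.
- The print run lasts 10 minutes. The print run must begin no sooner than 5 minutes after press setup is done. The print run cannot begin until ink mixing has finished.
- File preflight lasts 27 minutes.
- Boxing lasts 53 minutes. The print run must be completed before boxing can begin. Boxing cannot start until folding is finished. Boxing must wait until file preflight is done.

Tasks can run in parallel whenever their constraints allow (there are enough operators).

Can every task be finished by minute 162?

No

Plate making has no prerequisites, so it starts at minute 0 and finishes at minute 55.
Folding cannot begin until plate making (finishes minute 55). It runs from minute 55 to 55 + 55 = minute 110.
File preflight has no prerequisites, so it starts at minute 0 and finishes at minute 27.
Ink mixing has to wait for file preflight (finishes minute 27, plus 5-minute gap → minute 32); plate making (finishes minute 55). The latest of these is minute 55, so ink mixing runs minute 55 to 55 + 44 = minute 99.
Press setup waits on ink mixing (finishes minute 99, plus 10-minute gap → minute 109), so it starts at minute 109 and finishes at 109 + 13 = minute 122.
For the print run: press setup (finishes minute 122, plus 5-minute gap → minute 127); ink mixing (finishes minute 99). Taking the maximum gives a start of minute 127, and it finishes at 127 + 10 = minute 137.
Boxing needs all of the print run (finishes minute 137); folding (finishes minute 110); file preflight (finishes minute 27). That puts its earliest start at minute 137; it finishes at 137 + 53 = minute 190.
The earliest everything can be done is minute 190, which is after the deadline of 162, so it is not possible.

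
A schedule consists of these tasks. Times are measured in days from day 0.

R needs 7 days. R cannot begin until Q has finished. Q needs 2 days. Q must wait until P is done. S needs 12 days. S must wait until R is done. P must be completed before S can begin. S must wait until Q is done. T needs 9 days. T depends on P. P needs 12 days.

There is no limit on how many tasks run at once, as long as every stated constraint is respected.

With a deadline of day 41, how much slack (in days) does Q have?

P can start immediately at day 0; it finishes at day 12.
Q cannot begin until P (finishes day 12). It runs from day 12 to 12 + 2 = day 14.

Working backward from the deadline:
Nothing follows S; the deadline of day 41 is its only limit. It must start by 41 − 12 = day 29.
Since S (must start by day 29) depends on it, R must finish by day 29. Backing off its 7-day duration gives a latest start of day 22.
Q has several dependents: R (must start by day 22); S (must start by day 29). The earliest of those limits is day 22, so Q must start by 22 − 2 = day 20.
So Q can start as early as day 12 and as late as day 20, giving 20 − 12 = 8 days of slack.

8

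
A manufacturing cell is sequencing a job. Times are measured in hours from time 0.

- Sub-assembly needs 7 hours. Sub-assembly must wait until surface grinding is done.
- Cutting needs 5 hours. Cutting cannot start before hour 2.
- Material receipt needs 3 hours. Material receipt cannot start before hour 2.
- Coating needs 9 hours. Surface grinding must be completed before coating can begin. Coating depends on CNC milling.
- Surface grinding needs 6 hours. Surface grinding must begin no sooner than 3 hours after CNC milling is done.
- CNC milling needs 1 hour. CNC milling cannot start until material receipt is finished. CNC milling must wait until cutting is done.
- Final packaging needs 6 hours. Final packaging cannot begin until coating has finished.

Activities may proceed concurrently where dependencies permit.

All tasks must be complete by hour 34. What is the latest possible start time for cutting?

Nothing follows final packaging; the deadline of hour 34 is its only limit. It must start by 34 − 6 = hour 28.
Coating feeds into final packaging (must start by hour 28); so coating must finish by hour 28 and therefore start by hour 19.
To finish by hour 34, sub-assembly (duration 7) must start no later than hour 27.
Surface grinding must finish in time for coating (must start by hour 19); sub-assembly (must start by hour 27). The tightest is hour 19, so surface grinding must start by 19 − 6 = hour 13.
For CNC milling: surface grinding (must start by hour 13, minus 3-hour gap → hour 10); coating (must start by hour 19). The most restrictive is hour 10; with a 1-hour duration, CNC milling must start by hour 9.
Cutting feeds into CNC milling (must start by hour 9); so cutting must finish by hour 9 and therefore start by hour 4.

4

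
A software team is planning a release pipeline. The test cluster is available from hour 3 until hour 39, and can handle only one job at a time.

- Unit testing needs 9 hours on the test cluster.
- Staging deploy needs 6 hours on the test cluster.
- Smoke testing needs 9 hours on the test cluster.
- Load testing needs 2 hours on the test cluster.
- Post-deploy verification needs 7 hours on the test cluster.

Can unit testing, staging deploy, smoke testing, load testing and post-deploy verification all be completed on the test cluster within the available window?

The test cluster window is 39 − 3 = 36 hours.
Running back to back, the jobs need 9 + 6 + 9 + 2 + 7 = 33 hours on the test cluster.
Since 33 ≤ 36, they fit within the window.

Yes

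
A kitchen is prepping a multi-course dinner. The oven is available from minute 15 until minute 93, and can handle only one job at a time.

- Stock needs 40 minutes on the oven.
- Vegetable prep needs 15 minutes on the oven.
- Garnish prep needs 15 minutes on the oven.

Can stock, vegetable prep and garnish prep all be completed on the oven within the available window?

Yes

The oven window is 93 − 15 = 78 minutes.
Running back to back, the jobs need 40 + 15 + 15 = 70 minutes on the oven.
Since 70 ≤ 78, they fit within the window.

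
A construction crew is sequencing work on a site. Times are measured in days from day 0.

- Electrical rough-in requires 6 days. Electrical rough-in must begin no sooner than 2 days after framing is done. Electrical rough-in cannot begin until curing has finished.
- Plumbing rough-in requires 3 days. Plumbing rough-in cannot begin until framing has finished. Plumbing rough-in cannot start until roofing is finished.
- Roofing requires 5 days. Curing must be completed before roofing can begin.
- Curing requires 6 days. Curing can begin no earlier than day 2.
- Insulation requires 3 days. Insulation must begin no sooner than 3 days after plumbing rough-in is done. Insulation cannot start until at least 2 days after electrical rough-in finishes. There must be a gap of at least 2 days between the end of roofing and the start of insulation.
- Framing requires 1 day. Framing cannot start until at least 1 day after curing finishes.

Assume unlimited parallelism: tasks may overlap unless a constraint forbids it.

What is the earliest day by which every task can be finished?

23

Curing cannot begin until its own release at day 2. It runs from day 2 to 2 + 6 = day 8.
After curing (finishes day 8), roofing can start at day 8 and finishes at day 13.
Framing waits on curing (finishes day 8, plus 1-day gap → day 9), so it starts at day 9 and finishes at 9 + 1 = day 10.
Electrical rough-in has to wait for framing (finishes day 10, plus 2-day gap → day 12); curing (finishes day 8). The latest of these is day 12, so electrical rough-in runs day 12 to 12 + 6 = day 18.
Plumbing rough-in has to wait for framing (finishes day 10); roofing (finishes day 13). The latest of these is day 13, so plumbing rough-in runs day 13 to 13 + 3 = day 16.
For insulation: plumbing rough-in (finishes day 16, plus 3-day gap → day 19); electrical rough-in (finishes day 18, plus 2-day gap → day 20); roofing (finishes day 13, plus 2-day gap → day 15). Taking the maximum gives a start of day 20, and it finishes at 20 + 3 = day 23.
All tasks are finished once the last one completes. Finish times: Curing at 8, Framing at 10, Roofing at 13, Plumbing rough-in at 16, Electrical rough-in at 18, Insulation at 23. The latest is day 23.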